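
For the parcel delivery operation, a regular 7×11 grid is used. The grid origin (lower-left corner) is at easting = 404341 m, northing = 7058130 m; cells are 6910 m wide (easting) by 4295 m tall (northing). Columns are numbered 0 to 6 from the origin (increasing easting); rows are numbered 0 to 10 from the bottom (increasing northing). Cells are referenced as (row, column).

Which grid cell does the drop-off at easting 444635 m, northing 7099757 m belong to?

Column index: ⌊(444635 − 404341) / 6910⌋ = ⌊5.831⌋ = 5
Row offset from origin: ⌊(7099757 − 7058130) / 4295⌋ = ⌊9.692⌋ = 9 → row 9

(9, 5)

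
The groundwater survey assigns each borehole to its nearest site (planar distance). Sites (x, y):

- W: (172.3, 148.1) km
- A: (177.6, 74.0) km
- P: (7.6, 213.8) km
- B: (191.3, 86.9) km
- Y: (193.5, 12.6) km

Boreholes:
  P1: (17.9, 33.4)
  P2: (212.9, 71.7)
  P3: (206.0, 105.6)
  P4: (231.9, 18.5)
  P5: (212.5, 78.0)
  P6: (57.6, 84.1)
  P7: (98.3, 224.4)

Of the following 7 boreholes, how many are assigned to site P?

P1 → A
P2 → B
P3 → B
P4 → Y
P5 → B
P6 → A
P7 → P
1 of the 7 goes to P.

1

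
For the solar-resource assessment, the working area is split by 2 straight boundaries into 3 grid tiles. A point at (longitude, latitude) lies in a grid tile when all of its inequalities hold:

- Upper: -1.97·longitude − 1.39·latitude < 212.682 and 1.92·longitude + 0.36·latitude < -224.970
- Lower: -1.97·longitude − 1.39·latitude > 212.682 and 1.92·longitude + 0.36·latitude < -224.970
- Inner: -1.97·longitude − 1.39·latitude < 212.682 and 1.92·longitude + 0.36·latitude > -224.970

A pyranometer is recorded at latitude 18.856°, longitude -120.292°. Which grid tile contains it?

Inner

-1.97·-120.292 − 1.39·18.856 = 210.765, which is < 212.682
1.92·-120.292 + 0.36·18.856 = -224.172, which is > -224.970
This sign pattern matches Inner.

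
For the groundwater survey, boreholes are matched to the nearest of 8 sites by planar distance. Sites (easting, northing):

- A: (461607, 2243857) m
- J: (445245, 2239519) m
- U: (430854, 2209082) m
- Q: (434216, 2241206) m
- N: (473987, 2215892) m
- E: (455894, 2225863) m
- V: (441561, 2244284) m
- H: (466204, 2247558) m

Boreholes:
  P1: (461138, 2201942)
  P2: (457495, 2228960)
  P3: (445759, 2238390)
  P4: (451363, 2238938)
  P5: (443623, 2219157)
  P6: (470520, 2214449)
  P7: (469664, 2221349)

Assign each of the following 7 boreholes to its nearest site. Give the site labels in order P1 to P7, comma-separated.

N, E, J, J, E, N, N

P1 → N (d²=359699301.00)
P2 → E (d²=12154610.00)
P3 → J (d²=1538837.00)
P4 → J (d²=37767485.00)
P5 → E (d²=195547877.00)
P6 → N (d²=14102338.00)
P7 → N (d²=48467178.00)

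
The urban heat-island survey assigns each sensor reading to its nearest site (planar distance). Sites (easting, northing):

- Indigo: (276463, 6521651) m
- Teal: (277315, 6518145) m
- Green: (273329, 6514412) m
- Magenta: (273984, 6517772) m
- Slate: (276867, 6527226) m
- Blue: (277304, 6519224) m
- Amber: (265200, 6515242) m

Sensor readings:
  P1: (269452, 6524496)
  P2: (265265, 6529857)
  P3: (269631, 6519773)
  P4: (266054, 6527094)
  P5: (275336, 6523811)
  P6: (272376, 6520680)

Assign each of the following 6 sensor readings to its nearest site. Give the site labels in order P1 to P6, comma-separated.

Indigo, Slate, Magenta, Slate, Indigo, Magenta

P1 → Indigo (d²=57248146.00)
P2 → Slate (d²=141528565.00)
P3 → Magenta (d²=22952610.00)
P4 → Slate (d²=116938393.00)
P5 → Indigo (d²=5935729.00)
P6 → Magenta (d²=11042128.00)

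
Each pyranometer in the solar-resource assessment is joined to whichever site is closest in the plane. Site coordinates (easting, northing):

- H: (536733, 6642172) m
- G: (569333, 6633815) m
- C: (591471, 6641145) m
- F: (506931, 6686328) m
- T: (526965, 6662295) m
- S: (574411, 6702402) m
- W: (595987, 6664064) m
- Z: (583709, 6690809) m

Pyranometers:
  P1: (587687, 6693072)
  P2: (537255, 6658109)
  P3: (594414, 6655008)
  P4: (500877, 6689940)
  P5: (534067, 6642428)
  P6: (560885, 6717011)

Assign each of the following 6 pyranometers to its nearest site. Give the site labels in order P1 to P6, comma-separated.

Z, T, W, F, H, S

P1 → Z (d²=20945653.00)
P2 → T (d²=123406696.00)
P3 → W (d²=84485465.00)
P4 → F (d²=49697460.00)
P5 → H (d²=7173092.00)
P6 → S (d²=396375557.00)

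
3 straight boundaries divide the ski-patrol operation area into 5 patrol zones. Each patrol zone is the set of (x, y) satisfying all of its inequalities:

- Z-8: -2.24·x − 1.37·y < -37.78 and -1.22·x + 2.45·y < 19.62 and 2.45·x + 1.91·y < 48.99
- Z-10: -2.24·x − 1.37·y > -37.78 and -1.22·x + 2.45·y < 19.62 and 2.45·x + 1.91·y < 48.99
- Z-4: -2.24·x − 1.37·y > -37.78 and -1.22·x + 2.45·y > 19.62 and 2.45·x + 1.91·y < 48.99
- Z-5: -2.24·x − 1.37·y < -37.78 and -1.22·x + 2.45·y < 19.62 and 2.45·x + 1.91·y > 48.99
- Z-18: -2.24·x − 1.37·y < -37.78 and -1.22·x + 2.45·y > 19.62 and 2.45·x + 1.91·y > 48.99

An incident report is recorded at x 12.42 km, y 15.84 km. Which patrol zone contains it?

Z-18

-2.24·12.42 − 1.37·15.84 = -49.522, which is < -37.78
-1.22·12.42 + 2.45·15.84 = 23.656, which is > 19.62
2.45·12.42 + 1.91·15.84 = 60.683, which is > 48.99
This sign pattern matches Z-18.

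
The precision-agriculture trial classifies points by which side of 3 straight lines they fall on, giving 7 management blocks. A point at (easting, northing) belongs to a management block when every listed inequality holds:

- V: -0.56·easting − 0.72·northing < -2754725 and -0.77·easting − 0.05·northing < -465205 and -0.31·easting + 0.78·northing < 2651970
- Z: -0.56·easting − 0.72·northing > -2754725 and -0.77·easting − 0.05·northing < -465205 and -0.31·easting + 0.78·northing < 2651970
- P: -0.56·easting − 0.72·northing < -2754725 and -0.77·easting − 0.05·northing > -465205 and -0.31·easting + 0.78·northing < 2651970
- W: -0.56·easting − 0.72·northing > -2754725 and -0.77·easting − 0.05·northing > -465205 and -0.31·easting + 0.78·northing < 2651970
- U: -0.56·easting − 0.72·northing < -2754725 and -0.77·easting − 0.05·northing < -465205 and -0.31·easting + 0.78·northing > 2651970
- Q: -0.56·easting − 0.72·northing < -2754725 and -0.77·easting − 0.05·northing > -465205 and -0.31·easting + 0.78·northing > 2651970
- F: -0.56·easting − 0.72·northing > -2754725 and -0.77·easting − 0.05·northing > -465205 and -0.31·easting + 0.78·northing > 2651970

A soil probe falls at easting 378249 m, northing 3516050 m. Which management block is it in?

Z

-0.56·378249 − 0.72·3516050 = -2743375.440, which is > -2754725
-0.77·378249 − 0.05·3516050 = -467054.230, which is < -465205
-0.31·378249 + 0.78·3516050 = 2625261.810, which is < 2651970
This sign pattern matches Z.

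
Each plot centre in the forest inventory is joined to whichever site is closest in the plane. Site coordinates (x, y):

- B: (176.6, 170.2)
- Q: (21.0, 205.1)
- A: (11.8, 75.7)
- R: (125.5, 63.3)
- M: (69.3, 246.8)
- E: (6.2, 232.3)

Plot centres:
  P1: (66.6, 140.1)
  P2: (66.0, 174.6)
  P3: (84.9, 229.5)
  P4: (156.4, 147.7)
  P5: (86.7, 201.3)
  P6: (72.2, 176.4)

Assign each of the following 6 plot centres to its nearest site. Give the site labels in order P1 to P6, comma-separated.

P1 → Q (d²=6304.36)
P2 → Q (d²=2955.25)
P3 → M (d²=542.65)
P4 → B (d²=914.29)
P5 → M (d²=2373.01)
P6 → Q (d²=3445.13)

Q, Q, M, B, M, Q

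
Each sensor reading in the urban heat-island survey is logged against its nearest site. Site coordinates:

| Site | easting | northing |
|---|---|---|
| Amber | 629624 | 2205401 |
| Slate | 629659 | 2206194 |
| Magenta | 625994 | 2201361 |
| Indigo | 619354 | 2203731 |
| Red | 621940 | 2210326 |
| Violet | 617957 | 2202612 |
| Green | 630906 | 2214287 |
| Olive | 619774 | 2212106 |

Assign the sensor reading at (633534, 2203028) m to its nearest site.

Squared distances to each site:
Amber: 20919229.000; Slate: 25039181.000; Magenta: 59630489.000; Indigo: 201566609.000; Red: 187681640.000; Violet: 242815985.000; Green: 133671465.000; Olive: 271747684.000.
Minimum at Amber.

Amber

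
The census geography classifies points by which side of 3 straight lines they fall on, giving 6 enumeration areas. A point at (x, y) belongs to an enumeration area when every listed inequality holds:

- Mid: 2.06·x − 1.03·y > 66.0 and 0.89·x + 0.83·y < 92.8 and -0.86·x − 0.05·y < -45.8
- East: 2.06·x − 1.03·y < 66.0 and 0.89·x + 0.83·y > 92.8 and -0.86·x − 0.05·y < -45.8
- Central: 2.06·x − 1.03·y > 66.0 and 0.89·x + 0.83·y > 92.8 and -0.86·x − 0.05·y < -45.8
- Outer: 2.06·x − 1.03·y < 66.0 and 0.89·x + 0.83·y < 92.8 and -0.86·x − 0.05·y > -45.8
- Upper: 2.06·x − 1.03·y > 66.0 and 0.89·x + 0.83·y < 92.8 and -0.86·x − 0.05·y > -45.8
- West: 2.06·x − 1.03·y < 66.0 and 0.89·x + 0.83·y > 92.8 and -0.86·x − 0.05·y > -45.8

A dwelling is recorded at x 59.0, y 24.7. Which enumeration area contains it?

Mid

2.06·59.0 − 1.03·24.7 = 96.099, which is > 66.0
0.89·59.0 + 0.83·24.7 = 73.011, which is < 92.8
-0.86·59.0 − 0.05·24.7 = -51.975, which is < -45.8
This sign pattern matches Mid.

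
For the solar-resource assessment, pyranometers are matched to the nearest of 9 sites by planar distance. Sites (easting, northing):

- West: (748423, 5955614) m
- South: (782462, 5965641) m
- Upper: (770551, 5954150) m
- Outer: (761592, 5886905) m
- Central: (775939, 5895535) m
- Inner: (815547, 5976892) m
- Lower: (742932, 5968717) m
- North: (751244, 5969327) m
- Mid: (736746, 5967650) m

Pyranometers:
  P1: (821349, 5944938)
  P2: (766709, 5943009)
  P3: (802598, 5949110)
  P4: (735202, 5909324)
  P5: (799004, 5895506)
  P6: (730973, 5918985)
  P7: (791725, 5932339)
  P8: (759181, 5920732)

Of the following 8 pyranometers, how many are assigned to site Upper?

P1 → Inner
P2 → Upper
P3 → South
P4 → Outer
P5 → Central
P6 → West
P7 → Upper
P8 → Central
2 of the 8 go to Upper.

2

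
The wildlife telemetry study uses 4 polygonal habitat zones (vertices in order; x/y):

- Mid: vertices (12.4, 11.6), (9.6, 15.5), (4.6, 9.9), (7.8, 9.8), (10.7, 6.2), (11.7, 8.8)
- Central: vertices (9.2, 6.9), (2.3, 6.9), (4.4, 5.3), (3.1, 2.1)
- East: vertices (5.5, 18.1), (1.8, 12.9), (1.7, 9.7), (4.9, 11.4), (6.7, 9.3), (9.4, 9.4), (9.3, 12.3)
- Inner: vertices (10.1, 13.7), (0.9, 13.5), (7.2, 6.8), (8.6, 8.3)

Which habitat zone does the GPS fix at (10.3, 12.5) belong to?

Mid

Cast a ray rightward from (10.3, 12.5). For each polygon, the edges (by vertex number in listed order) whose endpoints lie on opposite sides of y = 12.5, where each meets that height, and whether that is right or left of the point:
Mid: 1–2 at x≈11.75 (right), 2–3 at x≈6.92 (left) → 1 crossing.
Central: no edge straddles that height → 0 crossings.
East: 2–3 at x≈1.79 (left), 7–1 at x≈9.17 (left) → 0 crossings.
Inner: 2–3 at x≈1.84 (left), 4–1 at x≈9.77 (left) → 0 crossings.
Only Mid has an odd count, so the point is inside Mid.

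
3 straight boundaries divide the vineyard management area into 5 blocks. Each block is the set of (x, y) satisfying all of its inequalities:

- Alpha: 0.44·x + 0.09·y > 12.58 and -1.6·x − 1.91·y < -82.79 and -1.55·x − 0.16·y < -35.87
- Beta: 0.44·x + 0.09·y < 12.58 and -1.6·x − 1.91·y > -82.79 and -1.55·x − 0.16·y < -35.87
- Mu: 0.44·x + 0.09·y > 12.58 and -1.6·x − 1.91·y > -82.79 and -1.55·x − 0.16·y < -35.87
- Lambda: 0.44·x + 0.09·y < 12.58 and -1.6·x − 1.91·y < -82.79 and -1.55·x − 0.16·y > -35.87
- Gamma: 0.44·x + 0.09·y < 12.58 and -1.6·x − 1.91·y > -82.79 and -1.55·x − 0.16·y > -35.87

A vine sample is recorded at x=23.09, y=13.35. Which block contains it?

Beta

0.44·23.09 + 0.09·13.35 = 11.361, which is < 12.58
-1.6·23.09 − 1.91·13.35 = -62.443, which is > -82.79
-1.55·23.09 − 0.16·13.35 = -37.926, which is < -35.87
This sign pattern matches Beta.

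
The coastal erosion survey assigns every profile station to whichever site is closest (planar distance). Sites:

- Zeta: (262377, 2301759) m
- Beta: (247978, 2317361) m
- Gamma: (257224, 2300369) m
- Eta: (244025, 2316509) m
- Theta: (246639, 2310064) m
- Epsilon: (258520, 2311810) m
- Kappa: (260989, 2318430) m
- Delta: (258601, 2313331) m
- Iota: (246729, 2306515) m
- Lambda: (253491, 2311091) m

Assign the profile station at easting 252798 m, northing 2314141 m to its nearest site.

Lambda

Squared distances to each site:
Zeta: 245071165.000; Beta: 33600800.000; Gamma: 209257460.000; Eta: 82572953.000; Theta: 54555210.000; Epsilon: 38174845.000; Kappa: 85488002.000; Delta: 34330909.000; Iota: 94988637.000; Lambda: 9782749.000.
Minimum at Lambda.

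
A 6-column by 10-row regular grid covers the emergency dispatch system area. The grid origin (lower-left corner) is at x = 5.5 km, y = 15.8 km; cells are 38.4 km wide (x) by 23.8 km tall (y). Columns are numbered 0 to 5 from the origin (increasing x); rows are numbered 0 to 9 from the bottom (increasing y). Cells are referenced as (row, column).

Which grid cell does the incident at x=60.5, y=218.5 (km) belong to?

Column index: ⌊(60.5 − 5.5) / 38.4⌋ = ⌊1.432⌋ = 1
Row offset from origin: ⌊(218.5 − 15.8) / 23.8⌋ = ⌊8.517⌋ = 8 → row 8

(8, 1)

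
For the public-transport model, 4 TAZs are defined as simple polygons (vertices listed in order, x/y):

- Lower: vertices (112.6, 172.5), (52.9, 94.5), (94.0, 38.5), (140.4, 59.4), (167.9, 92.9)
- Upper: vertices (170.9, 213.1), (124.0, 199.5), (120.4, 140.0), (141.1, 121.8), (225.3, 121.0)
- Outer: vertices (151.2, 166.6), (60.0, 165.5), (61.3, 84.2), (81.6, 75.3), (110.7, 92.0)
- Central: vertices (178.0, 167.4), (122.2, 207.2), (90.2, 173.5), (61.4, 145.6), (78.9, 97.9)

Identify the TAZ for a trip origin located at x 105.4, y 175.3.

Cast a ray rightward from (105.4, 175.3). For each polygon, the edges (by vertex number in listed order) whose endpoints lie on opposite sides of y = 175.3, where each meets that height, and whether that is right or left of the point:
Lower: no edge straddles that height → 0 crossings.
Upper: 2–3 at x≈122.54 (right), 5–1 at x≈193.23 (right) → 2 crossings.
Outer: no edge straddles that height → 0 crossings.
Central: 1–2 at x≈166.92 (right), 2–3 at x≈91.91 (left) → 1 crossing.
Only Central has an odd count, so the point is inside Central.

Central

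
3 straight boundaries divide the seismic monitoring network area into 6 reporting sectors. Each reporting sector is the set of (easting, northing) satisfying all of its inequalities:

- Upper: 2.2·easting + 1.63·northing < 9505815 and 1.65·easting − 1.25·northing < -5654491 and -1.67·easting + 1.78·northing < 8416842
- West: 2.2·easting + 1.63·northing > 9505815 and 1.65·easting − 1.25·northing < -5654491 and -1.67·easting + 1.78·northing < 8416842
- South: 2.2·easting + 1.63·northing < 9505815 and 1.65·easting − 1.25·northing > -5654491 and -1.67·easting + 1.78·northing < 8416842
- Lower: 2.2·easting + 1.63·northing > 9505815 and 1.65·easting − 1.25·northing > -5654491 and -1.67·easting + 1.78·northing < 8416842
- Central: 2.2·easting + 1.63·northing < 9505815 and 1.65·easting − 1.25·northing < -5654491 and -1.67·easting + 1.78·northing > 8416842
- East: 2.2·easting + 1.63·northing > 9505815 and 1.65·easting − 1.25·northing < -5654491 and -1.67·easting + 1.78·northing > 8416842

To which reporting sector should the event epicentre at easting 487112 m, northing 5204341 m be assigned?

2.2·487112 + 1.63·5204341 = 9554722.230, which is > 9505815
1.65·487112 − 1.25·5204341 = -5701691.450, which is < -5654491
-1.67·487112 + 1.78·5204341 = 8450249.940, which is > 8416842
This sign pattern matches East.

East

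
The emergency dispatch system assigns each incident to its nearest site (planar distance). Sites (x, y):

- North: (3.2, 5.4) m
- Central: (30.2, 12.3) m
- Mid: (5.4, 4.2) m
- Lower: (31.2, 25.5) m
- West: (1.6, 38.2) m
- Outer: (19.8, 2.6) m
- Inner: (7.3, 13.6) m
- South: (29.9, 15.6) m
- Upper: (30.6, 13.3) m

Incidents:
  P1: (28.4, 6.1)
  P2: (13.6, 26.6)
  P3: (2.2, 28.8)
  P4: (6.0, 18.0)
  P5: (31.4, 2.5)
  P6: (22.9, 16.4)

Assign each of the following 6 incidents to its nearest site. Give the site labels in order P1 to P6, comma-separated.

P1 → Central (d²=41.68)
P2 → Inner (d²=208.69)
P3 → West (d²=88.72)
P4 → Inner (d²=21.05)
P5 → Central (d²=97.48)
P6 → South (d²=49.64)

Central, Inner, West, Inner, Central, South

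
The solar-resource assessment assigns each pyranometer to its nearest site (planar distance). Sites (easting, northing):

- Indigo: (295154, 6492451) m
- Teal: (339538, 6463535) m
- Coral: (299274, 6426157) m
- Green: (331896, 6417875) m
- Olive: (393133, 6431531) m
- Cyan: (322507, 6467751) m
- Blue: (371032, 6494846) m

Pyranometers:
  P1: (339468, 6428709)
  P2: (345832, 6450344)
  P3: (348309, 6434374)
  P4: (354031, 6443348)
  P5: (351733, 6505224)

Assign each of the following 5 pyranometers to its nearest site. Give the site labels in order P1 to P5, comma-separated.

P1 → Green (d²=174710740.00)
P2 → Teal (d²=213616917.00)
P3 → Green (d²=541603570.00)
P4 → Teal (d²=617562018.00)
P5 → Blue (d²=480154285.00)

Green, Teal, Green, Teal, Blue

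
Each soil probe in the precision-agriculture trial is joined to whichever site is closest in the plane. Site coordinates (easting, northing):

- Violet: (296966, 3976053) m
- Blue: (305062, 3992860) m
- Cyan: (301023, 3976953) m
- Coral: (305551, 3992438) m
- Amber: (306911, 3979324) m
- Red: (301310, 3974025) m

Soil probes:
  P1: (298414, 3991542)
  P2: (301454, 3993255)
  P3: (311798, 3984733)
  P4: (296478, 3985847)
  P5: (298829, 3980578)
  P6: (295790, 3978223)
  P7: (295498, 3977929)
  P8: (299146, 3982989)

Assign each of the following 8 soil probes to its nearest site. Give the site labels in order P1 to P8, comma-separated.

Blue, Blue, Amber, Violet, Cyan, Violet, Violet, Cyan

P1 → Blue (d²=45933028.00)
P2 → Blue (d²=13173689.00)
P3 → Amber (d²=53140050.00)
P4 → Violet (d²=96160580.00)
P5 → Cyan (d²=17954261.00)
P6 → Violet (d²=6091876.00)
P7 → Violet (d²=5674400.00)
P8 → Cyan (d²=39956425.00)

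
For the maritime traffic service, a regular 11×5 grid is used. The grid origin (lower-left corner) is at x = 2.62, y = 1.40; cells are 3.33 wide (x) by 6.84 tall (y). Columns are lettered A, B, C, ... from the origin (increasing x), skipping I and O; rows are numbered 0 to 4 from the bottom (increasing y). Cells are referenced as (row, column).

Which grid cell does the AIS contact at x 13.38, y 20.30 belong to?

Column index: ⌊(13.38 − 2.62) / 3.33⌋ = ⌊3.231⌋ = 3 → column D
Row offset from origin: ⌊(20.30 − 1.40) / 6.84⌋ = ⌊2.763⌋ = 2 → row 2

(2, D)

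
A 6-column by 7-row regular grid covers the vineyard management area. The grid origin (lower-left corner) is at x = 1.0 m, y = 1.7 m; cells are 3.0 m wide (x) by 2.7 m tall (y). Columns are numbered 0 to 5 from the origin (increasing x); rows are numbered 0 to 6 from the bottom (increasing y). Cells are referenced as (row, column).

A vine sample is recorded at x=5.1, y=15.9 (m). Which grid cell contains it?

Column index: ⌊(5.1 − 1.0) / 3.0⌋ = ⌊1.367⌋ = 1
Row offset from origin: ⌊(15.9 − 1.7) / 2.7⌋ = ⌊5.259⌋ = 5 → row 5

(5, 1)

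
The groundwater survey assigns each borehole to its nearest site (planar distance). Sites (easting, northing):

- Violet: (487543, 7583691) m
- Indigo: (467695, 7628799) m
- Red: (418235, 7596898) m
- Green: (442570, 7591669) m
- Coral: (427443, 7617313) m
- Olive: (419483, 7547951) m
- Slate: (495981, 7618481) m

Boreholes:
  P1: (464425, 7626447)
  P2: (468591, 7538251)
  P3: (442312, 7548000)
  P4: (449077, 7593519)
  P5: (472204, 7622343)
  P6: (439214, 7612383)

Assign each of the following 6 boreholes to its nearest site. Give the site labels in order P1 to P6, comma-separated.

P1 → Indigo (d²=16224804.00)
P2 → Violet (d²=2423971904.00)
P3 → Olive (d²=521165642.00)
P4 → Green (d²=45763549.00)
P5 → Indigo (d²=62011017.00)
P6 → Coral (d²=162861341.00)

Indigo, Violet, Olive, Green, Indigo, Coral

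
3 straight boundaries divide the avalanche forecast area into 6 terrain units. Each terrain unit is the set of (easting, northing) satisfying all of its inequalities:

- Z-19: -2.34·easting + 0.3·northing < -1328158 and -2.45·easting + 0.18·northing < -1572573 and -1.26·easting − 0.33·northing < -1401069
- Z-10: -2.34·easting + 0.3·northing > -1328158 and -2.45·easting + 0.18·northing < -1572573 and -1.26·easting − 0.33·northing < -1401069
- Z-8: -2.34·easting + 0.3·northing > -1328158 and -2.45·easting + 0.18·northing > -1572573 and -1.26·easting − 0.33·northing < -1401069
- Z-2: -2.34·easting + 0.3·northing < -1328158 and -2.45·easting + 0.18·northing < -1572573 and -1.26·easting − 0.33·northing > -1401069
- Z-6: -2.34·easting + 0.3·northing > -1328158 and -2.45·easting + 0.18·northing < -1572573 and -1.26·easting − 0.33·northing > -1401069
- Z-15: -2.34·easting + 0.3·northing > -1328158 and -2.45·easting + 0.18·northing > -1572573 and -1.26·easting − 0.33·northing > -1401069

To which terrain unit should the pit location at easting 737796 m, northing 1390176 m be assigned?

-2.34·737796 + 0.3·1390176 = -1309389.840, which is > -1328158
-2.45·737796 + 0.18·1390176 = -1557368.520, which is > -1572573
-1.26·737796 − 0.33·1390176 = -1388381.040, which is > -1401069
This sign pattern matches Z-15.

Z-15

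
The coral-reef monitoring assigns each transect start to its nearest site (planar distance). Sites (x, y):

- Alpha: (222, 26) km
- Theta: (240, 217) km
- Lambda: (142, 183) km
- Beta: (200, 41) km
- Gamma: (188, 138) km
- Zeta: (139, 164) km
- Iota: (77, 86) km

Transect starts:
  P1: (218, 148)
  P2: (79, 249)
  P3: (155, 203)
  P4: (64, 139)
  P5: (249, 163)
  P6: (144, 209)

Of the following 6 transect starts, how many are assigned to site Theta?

1

P1 → Gamma
P2 → Lambda
P3 → Lambda
P4 → Iota
P5 → Theta
P6 → Lambda
1 of the 6 goes to Theta.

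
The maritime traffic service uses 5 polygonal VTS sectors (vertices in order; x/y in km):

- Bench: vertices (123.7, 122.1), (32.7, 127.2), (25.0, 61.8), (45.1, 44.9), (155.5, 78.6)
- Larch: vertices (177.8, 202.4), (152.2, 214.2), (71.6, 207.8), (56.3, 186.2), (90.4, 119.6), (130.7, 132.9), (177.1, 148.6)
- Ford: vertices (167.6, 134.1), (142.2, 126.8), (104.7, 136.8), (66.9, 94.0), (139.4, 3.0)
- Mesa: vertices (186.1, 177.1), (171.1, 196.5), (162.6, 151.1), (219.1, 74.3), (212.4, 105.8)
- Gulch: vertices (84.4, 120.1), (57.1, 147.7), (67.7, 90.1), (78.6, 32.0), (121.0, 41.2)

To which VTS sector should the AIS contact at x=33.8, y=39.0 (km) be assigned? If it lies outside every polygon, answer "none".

Cast a ray rightward from (33.8, 39.0). For each polygon, the edges (by vertex number in listed order) whose endpoints lie on opposite sides of y = 39.0, where each meets that height, and whether that is right or left of the point:
Bench: no edge straddles that height → 0 crossings.
Larch: no edge straddles that height → 0 crossings.
Ford: 4–5 at x≈110.72 (right), 5–1 at x≈147.14 (right) → 2 crossings.
Mesa: no edge straddles that height → 0 crossings.
Gulch: 3–4 at x≈77.29 (right), 4–5 at x≈110.86 (right) → 2 crossings.
All counts are even, so the point lies outside every listed polygon.

none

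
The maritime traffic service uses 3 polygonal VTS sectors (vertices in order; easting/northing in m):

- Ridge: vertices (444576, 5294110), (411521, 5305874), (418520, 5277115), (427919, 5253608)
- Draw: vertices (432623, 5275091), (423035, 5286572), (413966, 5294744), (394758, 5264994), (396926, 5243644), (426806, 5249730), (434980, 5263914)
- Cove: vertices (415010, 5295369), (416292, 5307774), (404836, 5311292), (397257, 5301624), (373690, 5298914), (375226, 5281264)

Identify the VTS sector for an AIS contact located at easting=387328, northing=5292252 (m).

Cast a ray rightward from (387328, 5292252). For each polygon, the edges (by vertex number in listed order) whose endpoints lie on opposite sides of northing = 5292252, where each meets that height, and whether that is right or left of the point:
Ridge: 2–3 at easting≈414836.1 (right), 4–1 at easting≈443811.9 (right) → 2 crossings.
Draw: 2–3 at easting≈416731.5 (right), 3–4 at easting≈412357.0 (right) → 2 crossings.
Cove: 5–6 at easting≈374269.8 (left), 6–1 at easting≈406218.3 (right) → 1 crossing.
Only Cove has an odd count, so the point is inside Cove.

Cove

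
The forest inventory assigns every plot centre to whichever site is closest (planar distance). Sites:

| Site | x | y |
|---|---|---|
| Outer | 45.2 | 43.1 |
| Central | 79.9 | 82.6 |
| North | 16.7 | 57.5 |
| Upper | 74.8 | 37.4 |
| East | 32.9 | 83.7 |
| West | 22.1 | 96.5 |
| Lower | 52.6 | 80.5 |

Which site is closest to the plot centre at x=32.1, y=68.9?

East

Squared distances to each site:
Outer: 837.250; Central: 2472.530; North: 367.120; Upper: 2815.540; East: 219.680; West: 861.760; Lower: 554.810.
Minimum at East.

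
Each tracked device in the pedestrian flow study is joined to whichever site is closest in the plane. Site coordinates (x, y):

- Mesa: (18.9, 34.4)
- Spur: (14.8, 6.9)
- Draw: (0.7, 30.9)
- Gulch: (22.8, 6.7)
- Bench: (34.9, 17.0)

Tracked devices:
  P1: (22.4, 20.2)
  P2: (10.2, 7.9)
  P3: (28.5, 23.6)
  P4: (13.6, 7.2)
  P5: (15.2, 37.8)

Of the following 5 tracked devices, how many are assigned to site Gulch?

P1 → Bench
P2 → Spur
P3 → Bench
P4 → Spur
P5 → Mesa
0 of the 5 go to Gulch.

0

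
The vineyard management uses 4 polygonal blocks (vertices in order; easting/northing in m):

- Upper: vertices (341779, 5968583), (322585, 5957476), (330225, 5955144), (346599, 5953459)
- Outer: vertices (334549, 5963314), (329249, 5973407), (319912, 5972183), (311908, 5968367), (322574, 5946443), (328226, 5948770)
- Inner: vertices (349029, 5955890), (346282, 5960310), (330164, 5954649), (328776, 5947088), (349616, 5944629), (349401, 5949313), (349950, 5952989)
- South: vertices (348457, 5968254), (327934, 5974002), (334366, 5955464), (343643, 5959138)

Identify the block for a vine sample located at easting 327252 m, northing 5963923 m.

Outer

Cast a ray rightward from (327252, 5963923). For each polygon, the edges (by vertex number in listed order) whose endpoints lie on opposite sides of northing = 5963923, where each meets that height, and whether that is right or left of the point:
Upper: 1–2 at easting≈333726.1 (right), 4–1 at easting≈343264.1 (right) → 2 crossings.
Outer: 1–2 at easting≈334229.2 (right), 4–5 at easting≈314070.0 (left) → 1 crossing.
Inner: no edge straddles that height → 0 crossings.
South: 2–3 at easting≈331431.0 (right), 4–1 at easting≈346169.9 (right) → 2 crossings.
Only Outer has an odd count, so the point is inside Outer.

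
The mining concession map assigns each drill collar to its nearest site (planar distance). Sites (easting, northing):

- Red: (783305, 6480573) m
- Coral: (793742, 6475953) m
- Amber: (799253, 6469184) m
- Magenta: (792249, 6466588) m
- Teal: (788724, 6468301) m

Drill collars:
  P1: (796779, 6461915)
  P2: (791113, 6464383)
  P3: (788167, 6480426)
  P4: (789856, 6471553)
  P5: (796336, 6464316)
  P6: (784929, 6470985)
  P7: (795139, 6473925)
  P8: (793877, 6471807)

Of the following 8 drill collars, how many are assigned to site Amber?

0

P1 → Magenta
P2 → Magenta
P3 → Red
P4 → Teal
P5 → Magenta
P6 → Teal
P7 → Coral
P8 → Coral
0 of the 8 go to Amber.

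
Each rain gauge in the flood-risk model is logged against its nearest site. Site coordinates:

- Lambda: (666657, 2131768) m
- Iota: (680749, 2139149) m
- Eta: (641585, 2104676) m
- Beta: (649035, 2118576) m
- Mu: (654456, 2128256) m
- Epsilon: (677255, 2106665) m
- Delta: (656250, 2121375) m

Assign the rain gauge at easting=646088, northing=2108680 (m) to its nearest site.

Squared distances to each site:
Lambda: 956139505.000; Iota: 2129744882.000; Eta: 36309025.000; Beta: 106615625.000; Mu: 453243200.000; Epsilon: 975442114.000; Delta: 264429269.000.
Minimum at Eta.

Eta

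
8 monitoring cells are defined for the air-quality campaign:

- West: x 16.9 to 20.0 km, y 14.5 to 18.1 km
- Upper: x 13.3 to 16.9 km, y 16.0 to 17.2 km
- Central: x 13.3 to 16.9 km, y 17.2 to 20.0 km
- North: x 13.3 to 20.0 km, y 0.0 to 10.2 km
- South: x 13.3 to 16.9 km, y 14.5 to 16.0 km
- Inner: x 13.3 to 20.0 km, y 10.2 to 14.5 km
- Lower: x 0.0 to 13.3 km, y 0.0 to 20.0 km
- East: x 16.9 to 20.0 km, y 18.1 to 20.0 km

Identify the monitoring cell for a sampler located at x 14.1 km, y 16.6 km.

Upper

The point has x = 14.1 and y = 16.6.
Only Upper satisfies 13.3 ≤ x ≤ 16.9 and 16.0 ≤ y ≤ 17.2.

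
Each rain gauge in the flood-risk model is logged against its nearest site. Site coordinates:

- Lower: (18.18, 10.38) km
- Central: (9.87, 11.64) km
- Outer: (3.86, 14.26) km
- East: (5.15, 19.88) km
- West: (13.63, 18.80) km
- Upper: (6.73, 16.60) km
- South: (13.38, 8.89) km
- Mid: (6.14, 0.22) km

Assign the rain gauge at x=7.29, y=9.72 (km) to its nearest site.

Squared distances to each site:
Lower: 119.028; Central: 10.343; Outer: 32.376; East: 107.805; West: 122.642; Upper: 47.648; South: 37.777; Mid: 91.573.
Minimum at Central.

Central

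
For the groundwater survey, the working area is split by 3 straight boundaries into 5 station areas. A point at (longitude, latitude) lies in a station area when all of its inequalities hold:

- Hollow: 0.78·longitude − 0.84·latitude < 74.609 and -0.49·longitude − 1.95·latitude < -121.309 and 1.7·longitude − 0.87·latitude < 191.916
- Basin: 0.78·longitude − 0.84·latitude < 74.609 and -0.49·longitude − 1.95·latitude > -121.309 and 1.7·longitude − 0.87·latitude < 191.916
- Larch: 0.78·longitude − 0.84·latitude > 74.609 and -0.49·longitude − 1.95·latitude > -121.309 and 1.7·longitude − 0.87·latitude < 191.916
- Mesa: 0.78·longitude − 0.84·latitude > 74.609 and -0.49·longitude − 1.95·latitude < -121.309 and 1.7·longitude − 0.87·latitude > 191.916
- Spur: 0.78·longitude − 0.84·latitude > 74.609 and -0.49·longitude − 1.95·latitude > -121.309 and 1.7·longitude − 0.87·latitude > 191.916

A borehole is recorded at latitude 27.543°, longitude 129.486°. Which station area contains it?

Spur

0.78·129.486 − 0.84·27.543 = 77.863, which is > 74.609
-0.49·129.486 − 1.95·27.543 = -117.157, which is > -121.309
1.7·129.486 − 0.87·27.543 = 196.164, which is > 191.916
This sign pattern matches Spur.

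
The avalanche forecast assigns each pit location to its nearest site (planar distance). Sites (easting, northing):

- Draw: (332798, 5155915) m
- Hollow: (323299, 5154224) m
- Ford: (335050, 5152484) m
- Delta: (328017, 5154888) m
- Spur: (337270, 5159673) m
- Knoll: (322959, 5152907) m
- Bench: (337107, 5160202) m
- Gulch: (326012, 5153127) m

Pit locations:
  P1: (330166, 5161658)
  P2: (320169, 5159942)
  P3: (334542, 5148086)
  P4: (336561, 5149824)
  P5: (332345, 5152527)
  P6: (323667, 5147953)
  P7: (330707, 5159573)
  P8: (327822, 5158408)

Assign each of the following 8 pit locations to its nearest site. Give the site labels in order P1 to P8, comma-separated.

P1 → Draw (d²=39909473.00)
P2 → Hollow (d²=42492424.00)
P3 → Ford (d²=19600468.00)
P4 → Ford (d²=9358721.00)
P5 → Ford (d²=7318874.00)
P6 → Knoll (d²=25043380.00)
P7 → Draw (d²=17753245.00)
P8 → Delta (d²=12428425.00)

Draw, Hollow, Ford, Ford, Ford, Knoll, Draw, Delta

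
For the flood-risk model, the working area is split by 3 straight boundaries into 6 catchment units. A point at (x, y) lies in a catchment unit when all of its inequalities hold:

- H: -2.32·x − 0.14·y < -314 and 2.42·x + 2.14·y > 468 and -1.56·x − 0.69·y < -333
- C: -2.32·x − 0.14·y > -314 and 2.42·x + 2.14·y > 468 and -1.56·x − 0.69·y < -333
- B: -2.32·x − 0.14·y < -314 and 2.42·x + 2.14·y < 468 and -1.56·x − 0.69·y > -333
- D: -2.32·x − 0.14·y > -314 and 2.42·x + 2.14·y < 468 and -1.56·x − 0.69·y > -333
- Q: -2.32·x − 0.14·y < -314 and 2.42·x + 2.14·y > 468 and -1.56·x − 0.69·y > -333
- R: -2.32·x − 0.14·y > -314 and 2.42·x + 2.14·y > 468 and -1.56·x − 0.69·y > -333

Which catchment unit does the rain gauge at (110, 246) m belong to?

C

-2.32·110 − 0.14·246 = -289.640, which is > -314
2.42·110 + 2.14·246 = 792.640, which is > 468
-1.56·110 − 0.69·246 = -341.340, which is < -333
This sign pattern matches C.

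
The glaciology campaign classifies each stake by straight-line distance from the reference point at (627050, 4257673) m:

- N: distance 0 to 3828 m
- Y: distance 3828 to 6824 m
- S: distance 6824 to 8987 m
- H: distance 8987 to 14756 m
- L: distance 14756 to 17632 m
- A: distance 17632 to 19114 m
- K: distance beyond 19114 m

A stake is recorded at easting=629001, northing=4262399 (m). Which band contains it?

Distance = √((629001−627050)² + (4262399−4257673)²) = √(3806401.000 + 22335076.000) = 5112.874 m.
3828 ≤ 5112.874 < 6824 → Y.

Y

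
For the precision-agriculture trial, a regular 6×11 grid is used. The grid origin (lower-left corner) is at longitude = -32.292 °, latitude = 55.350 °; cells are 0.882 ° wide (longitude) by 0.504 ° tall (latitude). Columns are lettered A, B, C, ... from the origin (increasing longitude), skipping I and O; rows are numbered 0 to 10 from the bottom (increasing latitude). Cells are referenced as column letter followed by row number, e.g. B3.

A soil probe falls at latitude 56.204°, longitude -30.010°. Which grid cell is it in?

C1

Column index: ⌊(-30.010 − -32.292) / 0.882⌋ = ⌊2.587⌋ = 2 → column C
Row offset from origin: ⌊(56.204 − 55.350) / 0.504⌋ = ⌊1.694⌋ = 1 → row 1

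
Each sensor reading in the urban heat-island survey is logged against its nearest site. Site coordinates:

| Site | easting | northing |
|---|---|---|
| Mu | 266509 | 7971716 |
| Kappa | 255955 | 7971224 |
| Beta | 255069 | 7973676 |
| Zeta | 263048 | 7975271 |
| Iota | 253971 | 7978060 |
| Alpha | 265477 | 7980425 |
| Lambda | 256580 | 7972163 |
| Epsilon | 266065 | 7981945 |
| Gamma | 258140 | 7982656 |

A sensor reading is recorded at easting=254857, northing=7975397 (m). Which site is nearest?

Squared distances to each site:
Mu: 149318865.000; Kappa: 18619533.000; Beta: 3006785.000; Zeta: 67108357.000; Iota: 7876565.000; Alpha: 138065184.000; Lambda: 13427485.000; Epsilon: 168495568.000; Gamma: 63471170.000.
Minimum at Beta.

Beta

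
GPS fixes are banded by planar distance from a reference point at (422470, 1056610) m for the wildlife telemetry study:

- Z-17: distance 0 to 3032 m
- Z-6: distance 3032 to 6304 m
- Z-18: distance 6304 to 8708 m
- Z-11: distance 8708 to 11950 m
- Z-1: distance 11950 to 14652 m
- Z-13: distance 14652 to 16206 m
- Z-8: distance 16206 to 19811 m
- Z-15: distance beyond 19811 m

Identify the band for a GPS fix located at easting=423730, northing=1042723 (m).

Distance = √((423730−422470)² + (1042723−1056610)²) = √(1587600.000 + 192848769.000) = 13944.044 m.
11950 ≤ 13944.044 < 14652 → Z-1.

Z-1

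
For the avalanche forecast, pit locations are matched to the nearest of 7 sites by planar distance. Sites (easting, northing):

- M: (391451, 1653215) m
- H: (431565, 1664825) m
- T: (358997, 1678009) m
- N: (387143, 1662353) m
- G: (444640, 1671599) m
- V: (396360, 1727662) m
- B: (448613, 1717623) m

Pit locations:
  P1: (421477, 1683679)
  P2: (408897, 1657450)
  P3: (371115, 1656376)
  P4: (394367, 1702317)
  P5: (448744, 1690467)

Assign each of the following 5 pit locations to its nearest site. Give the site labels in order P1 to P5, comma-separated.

P1 → H (d²=457241060.00)
P2 → M (d²=322298141.00)
P3 → N (d²=292621313.00)
P4 → V (d²=646341074.00)
P5 → G (d²=372844240.00)

H, M, N, V, G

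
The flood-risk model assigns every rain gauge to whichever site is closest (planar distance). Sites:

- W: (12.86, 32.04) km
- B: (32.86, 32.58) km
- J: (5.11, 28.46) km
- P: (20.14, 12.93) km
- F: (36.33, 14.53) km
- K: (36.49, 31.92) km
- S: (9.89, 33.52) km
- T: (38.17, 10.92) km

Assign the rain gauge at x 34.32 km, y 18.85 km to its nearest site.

Squared distances to each site:
W: 634.508; B: 190.644; J: 945.576; P: 236.119; F: 22.703; K: 175.534; S: 812.034; T: 77.707.
Minimum at F.

F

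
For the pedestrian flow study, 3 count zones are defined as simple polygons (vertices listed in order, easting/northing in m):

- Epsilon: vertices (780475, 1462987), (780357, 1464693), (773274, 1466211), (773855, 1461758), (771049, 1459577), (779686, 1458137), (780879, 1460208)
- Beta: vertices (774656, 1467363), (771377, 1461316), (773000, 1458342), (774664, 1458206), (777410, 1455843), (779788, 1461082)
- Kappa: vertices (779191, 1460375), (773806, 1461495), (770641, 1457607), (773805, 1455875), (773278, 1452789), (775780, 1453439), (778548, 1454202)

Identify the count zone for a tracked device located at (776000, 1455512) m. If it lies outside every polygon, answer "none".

Cast a ray rightward from (776000, 1455512). For each polygon, the edges (by vertex number in listed order) whose endpoints lie on opposite sides of northing = 1455512, where each meets that height, and whether that is right or left of the point:
Epsilon: no edge straddles that height → 0 crossings.
Beta: no edge straddles that height → 0 crossings.
Kappa: 4–5 at easting≈773743.0 (left), 7–1 at easting≈778684.5 (right) → 1 crossing.
Only Kappa has an odd count, so the point is inside Kappa.

Kappa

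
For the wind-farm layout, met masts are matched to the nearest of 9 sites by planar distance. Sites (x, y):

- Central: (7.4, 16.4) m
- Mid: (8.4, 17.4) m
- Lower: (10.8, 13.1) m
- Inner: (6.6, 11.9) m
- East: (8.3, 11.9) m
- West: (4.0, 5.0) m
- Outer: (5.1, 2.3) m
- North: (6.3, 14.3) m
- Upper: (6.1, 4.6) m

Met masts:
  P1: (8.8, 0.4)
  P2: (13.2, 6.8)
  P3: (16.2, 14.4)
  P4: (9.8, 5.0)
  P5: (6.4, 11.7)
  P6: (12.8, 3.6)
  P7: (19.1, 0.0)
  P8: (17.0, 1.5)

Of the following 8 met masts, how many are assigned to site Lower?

P1 → Outer
P2 → Lower
P3 → Lower
P4 → Upper
P5 → Inner
P6 → Upper
P7 → Upper
P8 → Upper
2 of the 8 go to Lower.

2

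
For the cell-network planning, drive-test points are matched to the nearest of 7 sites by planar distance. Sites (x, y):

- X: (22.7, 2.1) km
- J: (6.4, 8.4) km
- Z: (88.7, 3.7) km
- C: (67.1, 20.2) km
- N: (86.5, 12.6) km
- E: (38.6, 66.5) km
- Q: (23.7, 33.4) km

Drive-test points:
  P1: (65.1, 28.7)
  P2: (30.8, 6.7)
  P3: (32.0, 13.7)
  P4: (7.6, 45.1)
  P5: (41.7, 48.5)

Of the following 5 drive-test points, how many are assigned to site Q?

P1 → C
P2 → X
P3 → X
P4 → Q
P5 → E
1 of the 5 goes to Q.

1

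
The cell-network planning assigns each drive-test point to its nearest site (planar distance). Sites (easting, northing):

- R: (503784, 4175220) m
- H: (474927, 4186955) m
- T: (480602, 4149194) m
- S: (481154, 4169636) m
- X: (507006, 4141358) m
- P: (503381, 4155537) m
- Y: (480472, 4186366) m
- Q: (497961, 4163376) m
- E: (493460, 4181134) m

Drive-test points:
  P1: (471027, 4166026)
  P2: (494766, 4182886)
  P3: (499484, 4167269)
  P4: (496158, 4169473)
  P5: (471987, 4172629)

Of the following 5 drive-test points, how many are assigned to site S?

2

P1 → S
P2 → E
P3 → Q
P4 → Q
P5 → S
2 of the 5 go to S.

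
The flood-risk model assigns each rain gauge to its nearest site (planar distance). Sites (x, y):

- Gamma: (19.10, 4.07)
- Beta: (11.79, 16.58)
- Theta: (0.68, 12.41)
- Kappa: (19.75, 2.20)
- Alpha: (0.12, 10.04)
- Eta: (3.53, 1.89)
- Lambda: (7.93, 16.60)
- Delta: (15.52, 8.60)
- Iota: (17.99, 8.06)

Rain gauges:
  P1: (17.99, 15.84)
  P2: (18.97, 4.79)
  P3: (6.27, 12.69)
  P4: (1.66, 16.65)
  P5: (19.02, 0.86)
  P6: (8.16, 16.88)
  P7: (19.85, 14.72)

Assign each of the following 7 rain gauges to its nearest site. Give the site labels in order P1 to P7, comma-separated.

P1 → Beta (d²=38.99)
P2 → Gamma (d²=0.54)
P3 → Lambda (d²=18.04)
P4 → Theta (d²=18.94)
P5 → Kappa (d²=2.33)
P6 → Lambda (d²=0.13)
P7 → Iota (d²=47.82)

Beta, Gamma, Lambda, Theta, Kappa, Lambda, Iota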